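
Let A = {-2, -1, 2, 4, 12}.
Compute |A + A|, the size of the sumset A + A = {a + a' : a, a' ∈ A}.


A + A = {a + a' : a, a' ∈ A}; |A| = 5.
General bounds: 2|A| - 1 ≤ |A + A| ≤ |A|(|A|+1)/2, i.e. 9 ≤ |A + A| ≤ 15.
Lower bound 2|A|-1 is attained iff A is an arithmetic progression.
Enumerate sums a + a' for a ≤ a' (symmetric, so this suffices):
a = -2: -2+-2=-4, -2+-1=-3, -2+2=0, -2+4=2, -2+12=10
a = -1: -1+-1=-2, -1+2=1, -1+4=3, -1+12=11
a = 2: 2+2=4, 2+4=6, 2+12=14
a = 4: 4+4=8, 4+12=16
a = 12: 12+12=24
Distinct sums: {-4, -3, -2, 0, 1, 2, 3, 4, 6, 8, 10, 11, 14, 16, 24}
|A + A| = 15

|A + A| = 15


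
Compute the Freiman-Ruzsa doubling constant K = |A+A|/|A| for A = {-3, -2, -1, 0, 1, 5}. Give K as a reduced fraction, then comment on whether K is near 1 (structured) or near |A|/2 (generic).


|A| = 6.
Compute A + A by enumerating all 36 pairs.
A + A = {-6, -5, -4, -3, -2, -1, 0, 1, 2, 3, 4, 5, 6, 10}, so |A + A| = 14.
K = |A + A| / |A| = 14/6 = 7/3 ≈ 2.3333.
Reference: AP of size 6 gives K = 11/6 ≈ 1.8333; a fully generic set of size 6 gives K ≈ 3.5000.

|A| = 6, |A + A| = 14, K = 14/6 = 7/3.


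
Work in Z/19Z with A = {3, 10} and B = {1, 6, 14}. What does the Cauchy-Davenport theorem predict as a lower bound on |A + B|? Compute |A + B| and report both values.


Cauchy-Davenport: |A + B| ≥ min(p, |A| + |B| - 1) for A, B nonempty in Z/pZ.
|A| = 2, |B| = 3, p = 19.
CD lower bound = min(19, 2 + 3 - 1) = min(19, 4) = 4.
Compute A + B mod 19 directly:
a = 3: 3+1=4, 3+6=9, 3+14=17
a = 10: 10+1=11, 10+6=16, 10+14=5
A + B = {4, 5, 9, 11, 16, 17}, so |A + B| = 6.
Verify: 6 ≥ 4? Yes ✓.

CD lower bound = 4, actual |A + B| = 6.


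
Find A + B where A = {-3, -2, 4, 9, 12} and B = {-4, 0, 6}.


A + B = {a + b : a ∈ A, b ∈ B}.
Enumerate all |A|·|B| = 5·3 = 15 pairs (a, b) and collect distinct sums.
a = -3: -3+-4=-7, -3+0=-3, -3+6=3
a = -2: -2+-4=-6, -2+0=-2, -2+6=4
a = 4: 4+-4=0, 4+0=4, 4+6=10
a = 9: 9+-4=5, 9+0=9, 9+6=15
a = 12: 12+-4=8, 12+0=12, 12+6=18
Collecting distinct sums: A + B = {-7, -6, -3, -2, 0, 3, 4, 5, 8, 9, 10, 12, 15, 18}
|A + B| = 14

A + B = {-7, -6, -3, -2, 0, 3, 4, 5, 8, 9, 10, 12, 15, 18}


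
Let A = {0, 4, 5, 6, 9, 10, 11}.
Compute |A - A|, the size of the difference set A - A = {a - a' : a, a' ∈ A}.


A - A = {a - a' : a, a' ∈ A}; |A| = 7.
Bounds: 2|A|-1 ≤ |A - A| ≤ |A|² - |A| + 1, i.e. 13 ≤ |A - A| ≤ 43.
Note: 0 ∈ A - A always (from a - a). The set is symmetric: if d ∈ A - A then -d ∈ A - A.
Enumerate nonzero differences d = a - a' with a > a' (then include -d):
Positive differences: {1, 2, 3, 4, 5, 6, 7, 9, 10, 11}
Full difference set: {0} ∪ (positive diffs) ∪ (negative diffs).
|A - A| = 1 + 2·10 = 21 (matches direct enumeration: 21).

|A - A| = 21


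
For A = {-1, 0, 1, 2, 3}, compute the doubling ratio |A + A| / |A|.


|A| = 5.
Compute A + A by enumerating all 25 pairs.
A + A = {-2, -1, 0, 1, 2, 3, 4, 5, 6}, so |A + A| = 9.
K = |A + A| / |A| = 9/5 (already in lowest terms) ≈ 1.8000.
Reference: AP of size 5 gives K = 9/5 ≈ 1.8000; a fully generic set of size 5 gives K ≈ 3.0000.

|A| = 5, |A + A| = 9, K = 9/5.


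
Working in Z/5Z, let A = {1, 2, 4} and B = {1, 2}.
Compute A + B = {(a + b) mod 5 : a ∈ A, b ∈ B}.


Work in Z/5Z: reduce every sum a + b modulo 5.
Enumerate all 6 pairs:
a = 1: 1+1=2, 1+2=3
a = 2: 2+1=3, 2+2=4
a = 4: 4+1=0, 4+2=1
Distinct residues collected: {0, 1, 2, 3, 4}
|A + B| = 5 (out of 5 total residues).

A + B = {0, 1, 2, 3, 4}


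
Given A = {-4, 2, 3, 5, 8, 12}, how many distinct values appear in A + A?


A + A = {a + a' : a, a' ∈ A}; |A| = 6.
General bounds: 2|A| - 1 ≤ |A + A| ≤ |A|(|A|+1)/2, i.e. 11 ≤ |A + A| ≤ 21.
Lower bound 2|A|-1 is attained iff A is an arithmetic progression.
Enumerate sums a + a' for a ≤ a' (symmetric, so this suffices):
a = -4: -4+-4=-8, -4+2=-2, -4+3=-1, -4+5=1, -4+8=4, -4+12=8
a = 2: 2+2=4, 2+3=5, 2+5=7, 2+8=10, 2+12=14
a = 3: 3+3=6, 3+5=8, 3+8=11, 3+12=15
a = 5: 5+5=10, 5+8=13, 5+12=17
a = 8: 8+8=16, 8+12=20
a = 12: 12+12=24
Distinct sums: {-8, -2, -1, 1, 4, 5, 6, 7, 8, 10, 11, 13, 14, 15, 16, 17, 20, 24}
|A + A| = 18

|A + A| = 18


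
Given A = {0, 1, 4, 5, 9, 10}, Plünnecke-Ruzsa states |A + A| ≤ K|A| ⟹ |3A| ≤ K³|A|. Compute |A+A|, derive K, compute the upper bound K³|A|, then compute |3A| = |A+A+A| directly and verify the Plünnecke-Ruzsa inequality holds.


|A| = 6.
Step 1: Compute A + A by enumerating all 36 pairs.
A + A = {0, 1, 2, 4, 5, 6, 8, 9, 10, 11, 13, 14, 15, 18, 19, 20}, so |A + A| = 16.
Step 2: Doubling constant K = |A + A|/|A| = 16/6 = 16/6 ≈ 2.6667.
Step 3: Plünnecke-Ruzsa gives |3A| ≤ K³·|A| = (2.6667)³ · 6 ≈ 113.7778.
Step 4: Compute 3A = A + A + A directly by enumerating all triples (a,b,c) ∈ A³; |3A| = 30.
Step 5: Check 30 ≤ 113.7778? Yes ✓.

K = 16/6, Plünnecke-Ruzsa bound K³|A| ≈ 113.7778, |3A| = 30, inequality holds.


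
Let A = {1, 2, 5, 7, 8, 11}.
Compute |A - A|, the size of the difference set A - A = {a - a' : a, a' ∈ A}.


A - A = {a - a' : a, a' ∈ A}; |A| = 6.
Bounds: 2|A|-1 ≤ |A - A| ≤ |A|² - |A| + 1, i.e. 11 ≤ |A - A| ≤ 31.
Note: 0 ∈ A - A always (from a - a). The set is symmetric: if d ∈ A - A then -d ∈ A - A.
Enumerate nonzero differences d = a - a' with a > a' (then include -d):
Positive differences: {1, 2, 3, 4, 5, 6, 7, 9, 10}
Full difference set: {0} ∪ (positive diffs) ∪ (negative diffs).
|A - A| = 1 + 2·9 = 19 (matches direct enumeration: 19).

|A - A| = 19


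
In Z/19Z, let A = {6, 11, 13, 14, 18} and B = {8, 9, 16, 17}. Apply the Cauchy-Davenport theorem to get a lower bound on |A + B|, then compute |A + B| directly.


Cauchy-Davenport: |A + B| ≥ min(p, |A| + |B| - 1) for A, B nonempty in Z/pZ.
|A| = 5, |B| = 4, p = 19.
CD lower bound = min(19, 5 + 4 - 1) = min(19, 8) = 8.
Compute A + B mod 19 directly:
a = 6: 6+8=14, 6+9=15, 6+16=3, 6+17=4
a = 11: 11+8=0, 11+9=1, 11+16=8, 11+17=9
a = 13: 13+8=2, 13+9=3, 13+16=10, 13+17=11
a = 14: 14+8=3, 14+9=4, 14+16=11, 14+17=12
a = 18: 18+8=7, 18+9=8, 18+16=15, 18+17=16
A + B = {0, 1, 2, 3, 4, 7, 8, 9, 10, 11, 12, 14, 15, 16}, so |A + B| = 14.
Verify: 14 ≥ 8? Yes ✓.

CD lower bound = 8, actual |A + B| = 14.


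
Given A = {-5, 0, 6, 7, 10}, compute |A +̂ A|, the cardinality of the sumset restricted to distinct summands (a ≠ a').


Restricted sumset: A +̂ A = {a + a' : a ∈ A, a' ∈ A, a ≠ a'}.
Equivalently, take A + A and drop any sum 2a that is achievable ONLY as a + a for a ∈ A (i.e. sums representable only with equal summands).
Enumerate pairs (a, a') with a < a' (symmetric, so each unordered pair gives one sum; this covers all a ≠ a'):
  -5 + 0 = -5
  -5 + 6 = 1
  -5 + 7 = 2
  -5 + 10 = 5
  0 + 6 = 6
  0 + 7 = 7
  0 + 10 = 10
  6 + 7 = 13
  6 + 10 = 16
  7 + 10 = 17
Collected distinct sums: {-5, 1, 2, 5, 6, 7, 10, 13, 16, 17}
|A +̂ A| = 10
(Reference bound: |A +̂ A| ≥ 2|A| - 3 for |A| ≥ 2, with |A| = 5 giving ≥ 7.)

|A +̂ A| = 10


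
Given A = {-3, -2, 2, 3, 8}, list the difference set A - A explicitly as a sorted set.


A - A = {a - a' : a, a' ∈ A}.
Compute a - a' for each ordered pair (a, a'):
a = -3: -3--3=0, -3--2=-1, -3-2=-5, -3-3=-6, -3-8=-11
a = -2: -2--3=1, -2--2=0, -2-2=-4, -2-3=-5, -2-8=-10
a = 2: 2--3=5, 2--2=4, 2-2=0, 2-3=-1, 2-8=-6
a = 3: 3--3=6, 3--2=5, 3-2=1, 3-3=0, 3-8=-5
a = 8: 8--3=11, 8--2=10, 8-2=6, 8-3=5, 8-8=0
Collecting distinct values (and noting 0 appears from a-a):
A - A = {-11, -10, -6, -5, -4, -1, 0, 1, 4, 5, 6, 10, 11}
|A - A| = 13

A - A = {-11, -10, -6, -5, -4, -1, 0, 1, 4, 5, 6, 10, 11}


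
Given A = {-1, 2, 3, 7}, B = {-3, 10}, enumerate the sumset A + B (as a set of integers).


A + B = {a + b : a ∈ A, b ∈ B}.
Enumerate all |A|·|B| = 4·2 = 8 pairs (a, b) and collect distinct sums.
a = -1: -1+-3=-4, -1+10=9
a = 2: 2+-3=-1, 2+10=12
a = 3: 3+-3=0, 3+10=13
a = 7: 7+-3=4, 7+10=17
Collecting distinct sums: A + B = {-4, -1, 0, 4, 9, 12, 13, 17}
|A + B| = 8

A + B = {-4, -1, 0, 4, 9, 12, 13, 17}


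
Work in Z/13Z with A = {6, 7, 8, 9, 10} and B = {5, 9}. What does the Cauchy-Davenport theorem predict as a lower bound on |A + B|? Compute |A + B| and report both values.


Cauchy-Davenport: |A + B| ≥ min(p, |A| + |B| - 1) for A, B nonempty in Z/pZ.
|A| = 5, |B| = 2, p = 13.
CD lower bound = min(13, 5 + 2 - 1) = min(13, 6) = 6.
Compute A + B mod 13 directly:
a = 6: 6+5=11, 6+9=2
a = 7: 7+5=12, 7+9=3
a = 8: 8+5=0, 8+9=4
a = 9: 9+5=1, 9+9=5
a = 10: 10+5=2, 10+9=6
A + B = {0, 1, 2, 3, 4, 5, 6, 11, 12}, so |A + B| = 9.
Verify: 9 ≥ 6? Yes ✓.

CD lower bound = 6, actual |A + B| = 9.


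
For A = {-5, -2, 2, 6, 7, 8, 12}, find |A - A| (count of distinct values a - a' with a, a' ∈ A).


A - A = {a - a' : a, a' ∈ A}; |A| = 7.
Bounds: 2|A|-1 ≤ |A - A| ≤ |A|² - |A| + 1, i.e. 13 ≤ |A - A| ≤ 43.
Note: 0 ∈ A - A always (from a - a). The set is symmetric: if d ∈ A - A then -d ∈ A - A.
Enumerate nonzero differences d = a - a' with a > a' (then include -d):
Positive differences: {1, 2, 3, 4, 5, 6, 7, 8, 9, 10, 11, 12, 13, 14, 17}
Full difference set: {0} ∪ (positive diffs) ∪ (negative diffs).
|A - A| = 1 + 2·15 = 31 (matches direct enumeration: 31).

|A - A| = 31


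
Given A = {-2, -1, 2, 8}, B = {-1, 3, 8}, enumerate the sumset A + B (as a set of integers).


A + B = {a + b : a ∈ A, b ∈ B}.
Enumerate all |A|·|B| = 4·3 = 12 pairs (a, b) and collect distinct sums.
a = -2: -2+-1=-3, -2+3=1, -2+8=6
a = -1: -1+-1=-2, -1+3=2, -1+8=7
a = 2: 2+-1=1, 2+3=5, 2+8=10
a = 8: 8+-1=7, 8+3=11, 8+8=16
Collecting distinct sums: A + B = {-3, -2, 1, 2, 5, 6, 7, 10, 11, 16}
|A + B| = 10

A + B = {-3, -2, 1, 2, 5, 6, 7, 10, 11, 16}


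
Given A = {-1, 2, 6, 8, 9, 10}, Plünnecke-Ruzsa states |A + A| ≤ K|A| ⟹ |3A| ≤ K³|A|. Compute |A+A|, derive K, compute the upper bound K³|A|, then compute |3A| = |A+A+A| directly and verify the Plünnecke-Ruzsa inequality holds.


|A| = 6.
Step 1: Compute A + A by enumerating all 36 pairs.
A + A = {-2, 1, 4, 5, 7, 8, 9, 10, 11, 12, 14, 15, 16, 17, 18, 19, 20}, so |A + A| = 17.
Step 2: Doubling constant K = |A + A|/|A| = 17/6 = 17/6 ≈ 2.8333.
Step 3: Plünnecke-Ruzsa gives |3A| ≤ K³·|A| = (2.8333)³ · 6 ≈ 136.4722.
Step 4: Compute 3A = A + A + A directly by enumerating all triples (a,b,c) ∈ A³; |3A| = 29.
Step 5: Check 29 ≤ 136.4722? Yes ✓.

K = 17/6, Plünnecke-Ruzsa bound K³|A| ≈ 136.4722, |3A| = 29, inequality holds.


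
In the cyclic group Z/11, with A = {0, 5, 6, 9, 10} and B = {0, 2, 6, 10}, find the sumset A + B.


Work in Z/11Z: reduce every sum a + b modulo 11.
Enumerate all 20 pairs:
a = 0: 0+0=0, 0+2=2, 0+6=6, 0+10=10
a = 5: 5+0=5, 5+2=7, 5+6=0, 5+10=4
a = 6: 6+0=6, 6+2=8, 6+6=1, 6+10=5
a = 9: 9+0=9, 9+2=0, 9+6=4, 9+10=8
a = 10: 10+0=10, 10+2=1, 10+6=5, 10+10=9
Distinct residues collected: {0, 1, 2, 4, 5, 6, 7, 8, 9, 10}
|A + B| = 10 (out of 11 total residues).

A + B = {0, 1, 2, 4, 5, 6, 7, 8, 9, 10}


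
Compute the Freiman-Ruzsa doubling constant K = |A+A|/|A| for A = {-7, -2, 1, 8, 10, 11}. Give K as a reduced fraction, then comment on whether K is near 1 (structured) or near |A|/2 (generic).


|A| = 6.
Compute A + A by enumerating all 36 pairs.
A + A = {-14, -9, -6, -4, -1, 1, 2, 3, 4, 6, 8, 9, 11, 12, 16, 18, 19, 20, 21, 22}, so |A + A| = 20.
K = |A + A| / |A| = 20/6 = 10/3 ≈ 3.3333.
Reference: AP of size 6 gives K = 11/6 ≈ 1.8333; a fully generic set of size 6 gives K ≈ 3.5000.

|A| = 6, |A + A| = 20, K = 20/6 = 10/3.


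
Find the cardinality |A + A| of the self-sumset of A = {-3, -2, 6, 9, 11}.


A + A = {a + a' : a, a' ∈ A}; |A| = 5.
General bounds: 2|A| - 1 ≤ |A + A| ≤ |A|(|A|+1)/2, i.e. 9 ≤ |A + A| ≤ 15.
Lower bound 2|A|-1 is attained iff A is an arithmetic progression.
Enumerate sums a + a' for a ≤ a' (symmetric, so this suffices):
a = -3: -3+-3=-6, -3+-2=-5, -3+6=3, -3+9=6, -3+11=8
a = -2: -2+-2=-4, -2+6=4, -2+9=7, -2+11=9
a = 6: 6+6=12, 6+9=15, 6+11=17
a = 9: 9+9=18, 9+11=20
a = 11: 11+11=22
Distinct sums: {-6, -5, -4, 3, 4, 6, 7, 8, 9, 12, 15, 17, 18, 20, 22}
|A + A| = 15

|A + A| = 15


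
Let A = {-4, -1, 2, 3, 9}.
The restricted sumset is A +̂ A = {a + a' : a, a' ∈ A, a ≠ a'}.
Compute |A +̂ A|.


Restricted sumset: A +̂ A = {a + a' : a ∈ A, a' ∈ A, a ≠ a'}.
Equivalently, take A + A and drop any sum 2a that is achievable ONLY as a + a for a ∈ A (i.e. sums representable only with equal summands).
Enumerate pairs (a, a') with a < a' (symmetric, so each unordered pair gives one sum; this covers all a ≠ a'):
  -4 + -1 = -5
  -4 + 2 = -2
  -4 + 3 = -1
  -4 + 9 = 5
  -1 + 2 = 1
  -1 + 3 = 2
  -1 + 9 = 8
  2 + 3 = 5
  2 + 9 = 11
  3 + 9 = 12
Collected distinct sums: {-5, -2, -1, 1, 2, 5, 8, 11, 12}
|A +̂ A| = 9
(Reference bound: |A +̂ A| ≥ 2|A| - 3 for |A| ≥ 2, with |A| = 5 giving ≥ 7.)

|A +̂ A| = 9


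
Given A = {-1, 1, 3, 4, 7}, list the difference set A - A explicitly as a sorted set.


A - A = {a - a' : a, a' ∈ A}.
Compute a - a' for each ordered pair (a, a'):
a = -1: -1--1=0, -1-1=-2, -1-3=-4, -1-4=-5, -1-7=-8
a = 1: 1--1=2, 1-1=0, 1-3=-2, 1-4=-3, 1-7=-6
a = 3: 3--1=4, 3-1=2, 3-3=0, 3-4=-1, 3-7=-4
a = 4: 4--1=5, 4-1=3, 4-3=1, 4-4=0, 4-7=-3
a = 7: 7--1=8, 7-1=6, 7-3=4, 7-4=3, 7-7=0
Collecting distinct values (and noting 0 appears from a-a):
A - A = {-8, -6, -5, -4, -3, -2, -1, 0, 1, 2, 3, 4, 5, 6, 8}
|A - A| = 15

A - A = {-8, -6, -5, -4, -3, -2, -1, 0, 1, 2, 3, 4, 5, 6, 8}


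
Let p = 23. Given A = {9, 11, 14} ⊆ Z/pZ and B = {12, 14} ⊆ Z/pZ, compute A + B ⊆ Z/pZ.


Work in Z/23Z: reduce every sum a + b modulo 23.
Enumerate all 6 pairs:
a = 9: 9+12=21, 9+14=0
a = 11: 11+12=0, 11+14=2
a = 14: 14+12=3, 14+14=5
Distinct residues collected: {0, 2, 3, 5, 21}
|A + B| = 5 (out of 23 total residues).

A + B = {0, 2, 3, 5, 21}


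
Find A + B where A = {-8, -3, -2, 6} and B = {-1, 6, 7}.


A + B = {a + b : a ∈ A, b ∈ B}.
Enumerate all |A|·|B| = 4·3 = 12 pairs (a, b) and collect distinct sums.
a = -8: -8+-1=-9, -8+6=-2, -8+7=-1
a = -3: -3+-1=-4, -3+6=3, -3+7=4
a = -2: -2+-1=-3, -2+6=4, -2+7=5
a = 6: 6+-1=5, 6+6=12, 6+7=13
Collecting distinct sums: A + B = {-9, -4, -3, -2, -1, 3, 4, 5, 12, 13}
|A + B| = 10

A + B = {-9, -4, -3, -2, -1, 3, 4, 5, 12, 13}


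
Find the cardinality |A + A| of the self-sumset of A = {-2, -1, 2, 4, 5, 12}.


A + A = {a + a' : a, a' ∈ A}; |A| = 6.
General bounds: 2|A| - 1 ≤ |A + A| ≤ |A|(|A|+1)/2, i.e. 11 ≤ |A + A| ≤ 21.
Lower bound 2|A|-1 is attained iff A is an arithmetic progression.
Enumerate sums a + a' for a ≤ a' (symmetric, so this suffices):
a = -2: -2+-2=-4, -2+-1=-3, -2+2=0, -2+4=2, -2+5=3, -2+12=10
a = -1: -1+-1=-2, -1+2=1, -1+4=3, -1+5=4, -1+12=11
a = 2: 2+2=4, 2+4=6, 2+5=7, 2+12=14
a = 4: 4+4=8, 4+5=9, 4+12=16
a = 5: 5+5=10, 5+12=17
a = 12: 12+12=24
Distinct sums: {-4, -3, -2, 0, 1, 2, 3, 4, 6, 7, 8, 9, 10, 11, 14, 16, 17, 24}
|A + A| = 18

|A + A| = 18


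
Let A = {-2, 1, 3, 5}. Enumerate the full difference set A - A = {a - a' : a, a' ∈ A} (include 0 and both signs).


A - A = {a - a' : a, a' ∈ A}.
Compute a - a' for each ordered pair (a, a'):
a = -2: -2--2=0, -2-1=-3, -2-3=-5, -2-5=-7
a = 1: 1--2=3, 1-1=0, 1-3=-2, 1-5=-4
a = 3: 3--2=5, 3-1=2, 3-3=0, 3-5=-2
a = 5: 5--2=7, 5-1=4, 5-3=2, 5-5=0
Collecting distinct values (and noting 0 appears from a-a):
A - A = {-7, -5, -4, -3, -2, 0, 2, 3, 4, 5, 7}
|A - A| = 11

A - A = {-7, -5, -4, -3, -2, 0, 2, 3, 4, 5, 7}


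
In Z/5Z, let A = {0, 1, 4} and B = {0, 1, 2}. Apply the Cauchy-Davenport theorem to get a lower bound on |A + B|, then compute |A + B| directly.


Cauchy-Davenport: |A + B| ≥ min(p, |A| + |B| - 1) for A, B nonempty in Z/pZ.
|A| = 3, |B| = 3, p = 5.
CD lower bound = min(5, 3 + 3 - 1) = min(5, 5) = 5.
Compute A + B mod 5 directly:
a = 0: 0+0=0, 0+1=1, 0+2=2
a = 1: 1+0=1, 1+1=2, 1+2=3
a = 4: 4+0=4, 4+1=0, 4+2=1
A + B = {0, 1, 2, 3, 4}, so |A + B| = 5.
Verify: 5 ≥ 5? Yes ✓.

CD lower bound = 5, actual |A + B| = 5.


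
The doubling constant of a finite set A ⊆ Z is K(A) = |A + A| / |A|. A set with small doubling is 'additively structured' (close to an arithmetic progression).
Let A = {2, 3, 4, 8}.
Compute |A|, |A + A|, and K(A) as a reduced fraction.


|A| = 4.
Compute A + A by enumerating all 16 pairs.
A + A = {4, 5, 6, 7, 8, 10, 11, 12, 16}, so |A + A| = 9.
K = |A + A| / |A| = 9/4 (already in lowest terms) ≈ 2.2500.
Reference: AP of size 4 gives K = 7/4 ≈ 1.7500; a fully generic set of size 4 gives K ≈ 2.5000.

|A| = 4, |A + A| = 9, K = 9/4.


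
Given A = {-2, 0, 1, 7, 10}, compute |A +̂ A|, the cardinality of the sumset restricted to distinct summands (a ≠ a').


Restricted sumset: A +̂ A = {a + a' : a ∈ A, a' ∈ A, a ≠ a'}.
Equivalently, take A + A and drop any sum 2a that is achievable ONLY as a + a for a ∈ A (i.e. sums representable only with equal summands).
Enumerate pairs (a, a') with a < a' (symmetric, so each unordered pair gives one sum; this covers all a ≠ a'):
  -2 + 0 = -2
  -2 + 1 = -1
  -2 + 7 = 5
  -2 + 10 = 8
  0 + 1 = 1
  0 + 7 = 7
  0 + 10 = 10
  1 + 7 = 8
  1 + 10 = 11
  7 + 10 = 17
Collected distinct sums: {-2, -1, 1, 5, 7, 8, 10, 11, 17}
|A +̂ A| = 9
(Reference bound: |A +̂ A| ≥ 2|A| - 3 for |A| ≥ 2, with |A| = 5 giving ≥ 7.)

|A +̂ A| = 9


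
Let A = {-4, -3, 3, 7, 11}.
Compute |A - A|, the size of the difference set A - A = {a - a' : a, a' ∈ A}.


A - A = {a - a' : a, a' ∈ A}; |A| = 5.
Bounds: 2|A|-1 ≤ |A - A| ≤ |A|² - |A| + 1, i.e. 9 ≤ |A - A| ≤ 21.
Note: 0 ∈ A - A always (from a - a). The set is symmetric: if d ∈ A - A then -d ∈ A - A.
Enumerate nonzero differences d = a - a' with a > a' (then include -d):
Positive differences: {1, 4, 6, 7, 8, 10, 11, 14, 15}
Full difference set: {0} ∪ (positive diffs) ∪ (negative diffs).
|A - A| = 1 + 2·9 = 19 (matches direct enumeration: 19).

|A - A| = 19


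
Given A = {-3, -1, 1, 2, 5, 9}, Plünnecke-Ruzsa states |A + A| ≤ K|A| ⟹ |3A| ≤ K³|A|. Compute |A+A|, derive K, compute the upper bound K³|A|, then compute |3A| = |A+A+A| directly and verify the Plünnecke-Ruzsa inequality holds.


|A| = 6.
Step 1: Compute A + A by enumerating all 36 pairs.
A + A = {-6, -4, -2, -1, 0, 1, 2, 3, 4, 6, 7, 8, 10, 11, 14, 18}, so |A + A| = 16.
Step 2: Doubling constant K = |A + A|/|A| = 16/6 = 16/6 ≈ 2.6667.
Step 3: Plünnecke-Ruzsa gives |3A| ≤ K³·|A| = (2.6667)³ · 6 ≈ 113.7778.
Step 4: Compute 3A = A + A + A directly by enumerating all triples (a,b,c) ∈ A³; |3A| = 28.
Step 5: Check 28 ≤ 113.7778? Yes ✓.

K = 16/6, Plünnecke-Ruzsa bound K³|A| ≈ 113.7778, |3A| = 28, inequality holds.


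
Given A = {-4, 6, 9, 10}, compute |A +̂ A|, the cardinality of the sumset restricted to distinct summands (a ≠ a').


Restricted sumset: A +̂ A = {a + a' : a ∈ A, a' ∈ A, a ≠ a'}.
Equivalently, take A + A and drop any sum 2a that is achievable ONLY as a + a for a ∈ A (i.e. sums representable only with equal summands).
Enumerate pairs (a, a') with a < a' (symmetric, so each unordered pair gives one sum; this covers all a ≠ a'):
  -4 + 6 = 2
  -4 + 9 = 5
  -4 + 10 = 6
  6 + 9 = 15
  6 + 10 = 16
  9 + 10 = 19
Collected distinct sums: {2, 5, 6, 15, 16, 19}
|A +̂ A| = 6
(Reference bound: |A +̂ A| ≥ 2|A| - 3 for |A| ≥ 2, with |A| = 4 giving ≥ 5.)

|A +̂ A| = 6


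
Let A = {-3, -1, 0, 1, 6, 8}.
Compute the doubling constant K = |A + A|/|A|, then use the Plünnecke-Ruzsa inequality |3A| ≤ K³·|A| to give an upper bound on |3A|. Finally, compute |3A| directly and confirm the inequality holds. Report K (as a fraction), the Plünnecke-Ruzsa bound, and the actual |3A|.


|A| = 6.
Step 1: Compute A + A by enumerating all 36 pairs.
A + A = {-6, -4, -3, -2, -1, 0, 1, 2, 3, 5, 6, 7, 8, 9, 12, 14, 16}, so |A + A| = 17.
Step 2: Doubling constant K = |A + A|/|A| = 17/6 = 17/6 ≈ 2.8333.
Step 3: Plünnecke-Ruzsa gives |3A| ≤ K³·|A| = (2.8333)³ · 6 ≈ 136.4722.
Step 4: Compute 3A = A + A + A directly by enumerating all triples (a,b,c) ∈ A³; |3A| = 30.
Step 5: Check 30 ≤ 136.4722? Yes ✓.

K = 17/6, Plünnecke-Ruzsa bound K³|A| ≈ 136.4722, |3A| = 30, inequality holds.


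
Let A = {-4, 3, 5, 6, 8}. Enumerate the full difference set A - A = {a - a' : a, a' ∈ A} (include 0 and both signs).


A - A = {a - a' : a, a' ∈ A}.
Compute a - a' for each ordered pair (a, a'):
a = -4: -4--4=0, -4-3=-7, -4-5=-9, -4-6=-10, -4-8=-12
a = 3: 3--4=7, 3-3=0, 3-5=-2, 3-6=-3, 3-8=-5
a = 5: 5--4=9, 5-3=2, 5-5=0, 5-6=-1, 5-8=-3
a = 6: 6--4=10, 6-3=3, 6-5=1, 6-6=0, 6-8=-2
a = 8: 8--4=12, 8-3=5, 8-5=3, 8-6=2, 8-8=0
Collecting distinct values (and noting 0 appears from a-a):
A - A = {-12, -10, -9, -7, -5, -3, -2, -1, 0, 1, 2, 3, 5, 7, 9, 10, 12}
|A - A| = 17

A - A = {-12, -10, -9, -7, -5, -3, -2, -1, 0, 1, 2, 3, 5, 7, 9, 10, 12}


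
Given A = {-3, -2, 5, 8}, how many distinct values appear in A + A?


A + A = {a + a' : a, a' ∈ A}; |A| = 4.
General bounds: 2|A| - 1 ≤ |A + A| ≤ |A|(|A|+1)/2, i.e. 7 ≤ |A + A| ≤ 10.
Lower bound 2|A|-1 is attained iff A is an arithmetic progression.
Enumerate sums a + a' for a ≤ a' (symmetric, so this suffices):
a = -3: -3+-3=-6, -3+-2=-5, -3+5=2, -3+8=5
a = -2: -2+-2=-4, -2+5=3, -2+8=6
a = 5: 5+5=10, 5+8=13
a = 8: 8+8=16
Distinct sums: {-6, -5, -4, 2, 3, 5, 6, 10, 13, 16}
|A + A| = 10

|A + A| = 10


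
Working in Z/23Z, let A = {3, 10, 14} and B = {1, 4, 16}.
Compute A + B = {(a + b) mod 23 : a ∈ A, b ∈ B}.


Work in Z/23Z: reduce every sum a + b modulo 23.
Enumerate all 9 pairs:
a = 3: 3+1=4, 3+4=7, 3+16=19
a = 10: 10+1=11, 10+4=14, 10+16=3
a = 14: 14+1=15, 14+4=18, 14+16=7
Distinct residues collected: {3, 4, 7, 11, 14, 15, 18, 19}
|A + B| = 8 (out of 23 total residues).

A + B = {3, 4, 7, 11, 14, 15, 18, 19}


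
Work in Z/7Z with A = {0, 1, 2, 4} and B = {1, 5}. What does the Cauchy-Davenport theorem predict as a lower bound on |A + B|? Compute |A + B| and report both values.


Cauchy-Davenport: |A + B| ≥ min(p, |A| + |B| - 1) for A, B nonempty in Z/pZ.
|A| = 4, |B| = 2, p = 7.
CD lower bound = min(7, 4 + 2 - 1) = min(7, 5) = 5.
Compute A + B mod 7 directly:
a = 0: 0+1=1, 0+5=5
a = 1: 1+1=2, 1+5=6
a = 2: 2+1=3, 2+5=0
a = 4: 4+1=5, 4+5=2
A + B = {0, 1, 2, 3, 5, 6}, so |A + B| = 6.
Verify: 6 ≥ 5? Yes ✓.

CD lower bound = 5, actual |A + B| = 6.


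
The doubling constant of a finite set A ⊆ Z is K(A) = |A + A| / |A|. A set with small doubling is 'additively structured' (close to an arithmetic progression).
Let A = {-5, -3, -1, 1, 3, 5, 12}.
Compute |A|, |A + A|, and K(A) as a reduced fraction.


|A| = 7.
Compute A + A by enumerating all 49 pairs.
A + A = {-10, -8, -6, -4, -2, 0, 2, 4, 6, 7, 8, 9, 10, 11, 13, 15, 17, 24}, so |A + A| = 18.
K = |A + A| / |A| = 18/7 (already in lowest terms) ≈ 2.5714.
Reference: AP of size 7 gives K = 13/7 ≈ 1.8571; a fully generic set of size 7 gives K ≈ 4.0000.

|A| = 7, |A + A| = 18, K = 18/7.


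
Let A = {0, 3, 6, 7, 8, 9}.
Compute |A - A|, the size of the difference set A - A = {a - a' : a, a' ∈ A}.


A - A = {a - a' : a, a' ∈ A}; |A| = 6.
Bounds: 2|A|-1 ≤ |A - A| ≤ |A|² - |A| + 1, i.e. 11 ≤ |A - A| ≤ 31.
Note: 0 ∈ A - A always (from a - a). The set is symmetric: if d ∈ A - A then -d ∈ A - A.
Enumerate nonzero differences d = a - a' with a > a' (then include -d):
Positive differences: {1, 2, 3, 4, 5, 6, 7, 8, 9}
Full difference set: {0} ∪ (positive diffs) ∪ (negative diffs).
|A - A| = 1 + 2·9 = 19 (matches direct enumeration: 19).

|A - A| = 19


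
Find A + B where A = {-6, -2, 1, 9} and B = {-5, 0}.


A + B = {a + b : a ∈ A, b ∈ B}.
Enumerate all |A|·|B| = 4·2 = 8 pairs (a, b) and collect distinct sums.
a = -6: -6+-5=-11, -6+0=-6
a = -2: -2+-5=-7, -2+0=-2
a = 1: 1+-5=-4, 1+0=1
a = 9: 9+-5=4, 9+0=9
Collecting distinct sums: A + B = {-11, -7, -6, -4, -2, 1, 4, 9}
|A + B| = 8

A + B = {-11, -7, -6, -4, -2, 1, 4, 9}


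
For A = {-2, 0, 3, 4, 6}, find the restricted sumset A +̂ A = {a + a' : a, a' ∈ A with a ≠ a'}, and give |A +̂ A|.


Restricted sumset: A +̂ A = {a + a' : a ∈ A, a' ∈ A, a ≠ a'}.
Equivalently, take A + A and drop any sum 2a that is achievable ONLY as a + a for a ∈ A (i.e. sums representable only with equal summands).
Enumerate pairs (a, a') with a < a' (symmetric, so each unordered pair gives one sum; this covers all a ≠ a'):
  -2 + 0 = -2
  -2 + 3 = 1
  -2 + 4 = 2
  -2 + 6 = 4
  0 + 3 = 3
  0 + 4 = 4
  0 + 6 = 6
  3 + 4 = 7
  3 + 6 = 9
  4 + 6 = 10
Collected distinct sums: {-2, 1, 2, 3, 4, 6, 7, 9, 10}
|A +̂ A| = 9
(Reference bound: |A +̂ A| ≥ 2|A| - 3 for |A| ≥ 2, with |A| = 5 giving ≥ 7.)

|A +̂ A| = 9


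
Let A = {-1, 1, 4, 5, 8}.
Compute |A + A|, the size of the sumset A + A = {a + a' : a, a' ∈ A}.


A + A = {a + a' : a, a' ∈ A}; |A| = 5.
General bounds: 2|A| - 1 ≤ |A + A| ≤ |A|(|A|+1)/2, i.e. 9 ≤ |A + A| ≤ 15.
Lower bound 2|A|-1 is attained iff A is an arithmetic progression.
Enumerate sums a + a' for a ≤ a' (symmetric, so this suffices):
a = -1: -1+-1=-2, -1+1=0, -1+4=3, -1+5=4, -1+8=7
a = 1: 1+1=2, 1+4=5, 1+5=6, 1+8=9
a = 4: 4+4=8, 4+5=9, 4+8=12
a = 5: 5+5=10, 5+8=13
a = 8: 8+8=16
Distinct sums: {-2, 0, 2, 3, 4, 5, 6, 7, 8, 9, 10, 12, 13, 16}
|A + A| = 14

|A + A| = 14


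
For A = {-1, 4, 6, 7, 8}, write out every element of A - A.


A - A = {a - a' : a, a' ∈ A}.
Compute a - a' for each ordered pair (a, a'):
a = -1: -1--1=0, -1-4=-5, -1-6=-7, -1-7=-8, -1-8=-9
a = 4: 4--1=5, 4-4=0, 4-6=-2, 4-7=-3, 4-8=-4
a = 6: 6--1=7, 6-4=2, 6-6=0, 6-7=-1, 6-8=-2
a = 7: 7--1=8, 7-4=3, 7-6=1, 7-7=0, 7-8=-1
a = 8: 8--1=9, 8-4=4, 8-6=2, 8-7=1, 8-8=0
Collecting distinct values (and noting 0 appears from a-a):
A - A = {-9, -8, -7, -5, -4, -3, -2, -1, 0, 1, 2, 3, 4, 5, 7, 8, 9}
|A - A| = 17

A - A = {-9, -8, -7, -5, -4, -3, -2, -1, 0, 1, 2, 3, 4, 5, 7, 8, 9}


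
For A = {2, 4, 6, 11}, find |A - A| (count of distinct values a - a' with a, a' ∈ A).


A - A = {a - a' : a, a' ∈ A}; |A| = 4.
Bounds: 2|A|-1 ≤ |A - A| ≤ |A|² - |A| + 1, i.e. 7 ≤ |A - A| ≤ 13.
Note: 0 ∈ A - A always (from a - a). The set is symmetric: if d ∈ A - A then -d ∈ A - A.
Enumerate nonzero differences d = a - a' with a > a' (then include -d):
Positive differences: {2, 4, 5, 7, 9}
Full difference set: {0} ∪ (positive diffs) ∪ (negative diffs).
|A - A| = 1 + 2·5 = 11 (matches direct enumeration: 11).

|A - A| = 11


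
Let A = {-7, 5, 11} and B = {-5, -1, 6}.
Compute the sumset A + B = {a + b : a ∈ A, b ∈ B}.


A + B = {a + b : a ∈ A, b ∈ B}.
Enumerate all |A|·|B| = 3·3 = 9 pairs (a, b) and collect distinct sums.
a = -7: -7+-5=-12, -7+-1=-8, -7+6=-1
a = 5: 5+-5=0, 5+-1=4, 5+6=11
a = 11: 11+-5=6, 11+-1=10, 11+6=17
Collecting distinct sums: A + B = {-12, -8, -1, 0, 4, 6, 10, 11, 17}
|A + B| = 9

A + B = {-12, -8, -1, 0, 4, 6, 10, 11, 17}


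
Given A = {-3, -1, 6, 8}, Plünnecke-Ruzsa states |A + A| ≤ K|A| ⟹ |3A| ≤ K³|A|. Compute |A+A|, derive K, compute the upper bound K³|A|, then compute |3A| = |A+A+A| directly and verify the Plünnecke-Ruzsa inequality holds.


|A| = 4.
Step 1: Compute A + A by enumerating all 16 pairs.
A + A = {-6, -4, -2, 3, 5, 7, 12, 14, 16}, so |A + A| = 9.
Step 2: Doubling constant K = |A + A|/|A| = 9/4 = 9/4 ≈ 2.2500.
Step 3: Plünnecke-Ruzsa gives |3A| ≤ K³·|A| = (2.2500)³ · 4 ≈ 45.5625.
Step 4: Compute 3A = A + A + A directly by enumerating all triples (a,b,c) ∈ A³; |3A| = 16.
Step 5: Check 16 ≤ 45.5625? Yes ✓.

K = 9/4, Plünnecke-Ruzsa bound K³|A| ≈ 45.5625, |3A| = 16, inequality holds.


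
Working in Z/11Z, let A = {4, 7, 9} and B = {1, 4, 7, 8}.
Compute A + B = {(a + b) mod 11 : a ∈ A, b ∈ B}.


Work in Z/11Z: reduce every sum a + b modulo 11.
Enumerate all 12 pairs:
a = 4: 4+1=5, 4+4=8, 4+7=0, 4+8=1
a = 7: 7+1=8, 7+4=0, 7+7=3, 7+8=4
a = 9: 9+1=10, 9+4=2, 9+7=5, 9+8=6
Distinct residues collected: {0, 1, 2, 3, 4, 5, 6, 8, 10}
|A + B| = 9 (out of 11 total residues).

A + B = {0, 1, 2, 3, 4, 5, 6, 8, 10}


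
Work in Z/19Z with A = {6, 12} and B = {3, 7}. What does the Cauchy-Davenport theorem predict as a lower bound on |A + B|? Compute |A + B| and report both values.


Cauchy-Davenport: |A + B| ≥ min(p, |A| + |B| - 1) for A, B nonempty in Z/pZ.
|A| = 2, |B| = 2, p = 19.
CD lower bound = min(19, 2 + 2 - 1) = min(19, 3) = 3.
Compute A + B mod 19 directly:
a = 6: 6+3=9, 6+7=13
a = 12: 12+3=15, 12+7=0
A + B = {0, 9, 13, 15}, so |A + B| = 4.
Verify: 4 ≥ 3? Yes ✓.

CD lower bound = 3, actual |A + B| = 4.


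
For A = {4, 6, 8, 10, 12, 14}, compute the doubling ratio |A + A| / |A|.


|A| = 6.
Compute A + A by enumerating all 36 pairs.
A + A = {8, 10, 12, 14, 16, 18, 20, 22, 24, 26, 28}, so |A + A| = 11.
K = |A + A| / |A| = 11/6 (already in lowest terms) ≈ 1.8333.
Reference: AP of size 6 gives K = 11/6 ≈ 1.8333; a fully generic set of size 6 gives K ≈ 3.5000.

|A| = 6, |A + A| = 11, K = 11/6.


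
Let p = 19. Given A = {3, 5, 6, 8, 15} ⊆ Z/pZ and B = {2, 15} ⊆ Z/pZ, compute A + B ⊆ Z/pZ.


Work in Z/19Z: reduce every sum a + b modulo 19.
Enumerate all 10 pairs:
a = 3: 3+2=5, 3+15=18
a = 5: 5+2=7, 5+15=1
a = 6: 6+2=8, 6+15=2
a = 8: 8+2=10, 8+15=4
a = 15: 15+2=17, 15+15=11
Distinct residues collected: {1, 2, 4, 5, 7, 8, 10, 11, 17, 18}
|A + B| = 10 (out of 19 total residues).

A + B = {1, 2, 4, 5, 7, 8, 10, 11, 17, 18}


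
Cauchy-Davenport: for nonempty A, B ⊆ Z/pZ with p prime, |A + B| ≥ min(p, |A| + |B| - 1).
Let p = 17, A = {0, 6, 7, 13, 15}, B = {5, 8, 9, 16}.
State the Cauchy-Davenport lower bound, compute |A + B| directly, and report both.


Cauchy-Davenport: |A + B| ≥ min(p, |A| + |B| - 1) for A, B nonempty in Z/pZ.
|A| = 5, |B| = 4, p = 17.
CD lower bound = min(17, 5 + 4 - 1) = min(17, 8) = 8.
Compute A + B mod 17 directly:
a = 0: 0+5=5, 0+8=8, 0+9=9, 0+16=16
a = 6: 6+5=11, 6+8=14, 6+9=15, 6+16=5
a = 7: 7+5=12, 7+8=15, 7+9=16, 7+16=6
a = 13: 13+5=1, 13+8=4, 13+9=5, 13+16=12
a = 15: 15+5=3, 15+8=6, 15+9=7, 15+16=14
A + B = {1, 3, 4, 5, 6, 7, 8, 9, 11, 12, 14, 15, 16}, so |A + B| = 13.
Verify: 13 ≥ 8? Yes ✓.

CD lower bound = 8, actual |A + B| = 13.


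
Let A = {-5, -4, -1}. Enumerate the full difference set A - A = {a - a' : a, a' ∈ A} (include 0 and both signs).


A - A = {a - a' : a, a' ∈ A}.
Compute a - a' for each ordered pair (a, a'):
a = -5: -5--5=0, -5--4=-1, -5--1=-4
a = -4: -4--5=1, -4--4=0, -4--1=-3
a = -1: -1--5=4, -1--4=3, -1--1=0
Collecting distinct values (and noting 0 appears from a-a):
A - A = {-4, -3, -1, 0, 1, 3, 4}
|A - A| = 7

A - A = {-4, -3, -1, 0, 1, 3, 4}


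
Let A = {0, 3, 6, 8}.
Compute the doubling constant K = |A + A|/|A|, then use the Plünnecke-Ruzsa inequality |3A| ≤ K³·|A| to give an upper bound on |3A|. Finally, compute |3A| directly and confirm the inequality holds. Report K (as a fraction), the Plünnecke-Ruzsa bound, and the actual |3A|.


|A| = 4.
Step 1: Compute A + A by enumerating all 16 pairs.
A + A = {0, 3, 6, 8, 9, 11, 12, 14, 16}, so |A + A| = 9.
Step 2: Doubling constant K = |A + A|/|A| = 9/4 = 9/4 ≈ 2.2500.
Step 3: Plünnecke-Ruzsa gives |3A| ≤ K³·|A| = (2.2500)³ · 4 ≈ 45.5625.
Step 4: Compute 3A = A + A + A directly by enumerating all triples (a,b,c) ∈ A³; |3A| = 16.
Step 5: Check 16 ≤ 45.5625? Yes ✓.

K = 9/4, Plünnecke-Ruzsa bound K³|A| ≈ 45.5625, |3A| = 16, inequality holds.


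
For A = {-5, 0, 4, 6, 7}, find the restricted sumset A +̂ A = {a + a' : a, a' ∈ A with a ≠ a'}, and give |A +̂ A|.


Restricted sumset: A +̂ A = {a + a' : a ∈ A, a' ∈ A, a ≠ a'}.
Equivalently, take A + A and drop any sum 2a that is achievable ONLY as a + a for a ∈ A (i.e. sums representable only with equal summands).
Enumerate pairs (a, a') with a < a' (symmetric, so each unordered pair gives one sum; this covers all a ≠ a'):
  -5 + 0 = -5
  -5 + 4 = -1
  -5 + 6 = 1
  -5 + 7 = 2
  0 + 4 = 4
  0 + 6 = 6
  0 + 7 = 7
  4 + 6 = 10
  4 + 7 = 11
  6 + 7 = 13
Collected distinct sums: {-5, -1, 1, 2, 4, 6, 7, 10, 11, 13}
|A +̂ A| = 10
(Reference bound: |A +̂ A| ≥ 2|A| - 3 for |A| ≥ 2, with |A| = 5 giving ≥ 7.)

|A +̂ A| = 10


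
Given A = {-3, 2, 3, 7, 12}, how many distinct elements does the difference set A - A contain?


A - A = {a - a' : a, a' ∈ A}; |A| = 5.
Bounds: 2|A|-1 ≤ |A - A| ≤ |A|² - |A| + 1, i.e. 9 ≤ |A - A| ≤ 21.
Note: 0 ∈ A - A always (from a - a). The set is symmetric: if d ∈ A - A then -d ∈ A - A.
Enumerate nonzero differences d = a - a' with a > a' (then include -d):
Positive differences: {1, 4, 5, 6, 9, 10, 15}
Full difference set: {0} ∪ (positive diffs) ∪ (negative diffs).
|A - A| = 1 + 2·7 = 15 (matches direct enumeration: 15).

|A - A| = 15


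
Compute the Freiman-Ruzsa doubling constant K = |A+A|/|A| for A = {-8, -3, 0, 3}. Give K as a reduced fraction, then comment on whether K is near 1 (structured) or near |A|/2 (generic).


|A| = 4.
Compute A + A by enumerating all 16 pairs.
A + A = {-16, -11, -8, -6, -5, -3, 0, 3, 6}, so |A + A| = 9.
K = |A + A| / |A| = 9/4 (already in lowest terms) ≈ 2.2500.
Reference: AP of size 4 gives K = 7/4 ≈ 1.7500; a fully generic set of size 4 gives K ≈ 2.5000.

|A| = 4, |A + A| = 9, K = 9/4.


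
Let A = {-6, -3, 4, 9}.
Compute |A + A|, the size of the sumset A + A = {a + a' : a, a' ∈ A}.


A + A = {a + a' : a, a' ∈ A}; |A| = 4.
General bounds: 2|A| - 1 ≤ |A + A| ≤ |A|(|A|+1)/2, i.e. 7 ≤ |A + A| ≤ 10.
Lower bound 2|A|-1 is attained iff A is an arithmetic progression.
Enumerate sums a + a' for a ≤ a' (symmetric, so this suffices):
a = -6: -6+-6=-12, -6+-3=-9, -6+4=-2, -6+9=3
a = -3: -3+-3=-6, -3+4=1, -3+9=6
a = 4: 4+4=8, 4+9=13
a = 9: 9+9=18
Distinct sums: {-12, -9, -6, -2, 1, 3, 6, 8, 13, 18}
|A + A| = 10

|A + A| = 10


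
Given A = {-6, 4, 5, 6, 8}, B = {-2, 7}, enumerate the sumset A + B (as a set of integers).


A + B = {a + b : a ∈ A, b ∈ B}.
Enumerate all |A|·|B| = 5·2 = 10 pairs (a, b) and collect distinct sums.
a = -6: -6+-2=-8, -6+7=1
a = 4: 4+-2=2, 4+7=11
a = 5: 5+-2=3, 5+7=12
a = 6: 6+-2=4, 6+7=13
a = 8: 8+-2=6, 8+7=15
Collecting distinct sums: A + B = {-8, 1, 2, 3, 4, 6, 11, 12, 13, 15}
|A + B| = 10

A + B = {-8, 1, 2, 3, 4, 6, 11, 12, 13, 15}


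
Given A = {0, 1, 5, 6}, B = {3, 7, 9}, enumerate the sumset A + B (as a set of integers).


A + B = {a + b : a ∈ A, b ∈ B}.
Enumerate all |A|·|B| = 4·3 = 12 pairs (a, b) and collect distinct sums.
a = 0: 0+3=3, 0+7=7, 0+9=9
a = 1: 1+3=4, 1+7=8, 1+9=10
a = 5: 5+3=8, 5+7=12, 5+9=14
a = 6: 6+3=9, 6+7=13, 6+9=15
Collecting distinct sums: A + B = {3, 4, 7, 8, 9, 10, 12, 13, 14, 15}
|A + B| = 10

A + B = {3, 4, 7, 8, 9, 10, 12, 13, 14, 15}


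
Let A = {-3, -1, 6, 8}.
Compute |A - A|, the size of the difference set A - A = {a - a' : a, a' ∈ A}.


A - A = {a - a' : a, a' ∈ A}; |A| = 4.
Bounds: 2|A|-1 ≤ |A - A| ≤ |A|² - |A| + 1, i.e. 7 ≤ |A - A| ≤ 13.
Note: 0 ∈ A - A always (from a - a). The set is symmetric: if d ∈ A - A then -d ∈ A - A.
Enumerate nonzero differences d = a - a' with a > a' (then include -d):
Positive differences: {2, 7, 9, 11}
Full difference set: {0} ∪ (positive diffs) ∪ (negative diffs).
|A - A| = 1 + 2·4 = 9 (matches direct enumeration: 9).

|A - A| = 9


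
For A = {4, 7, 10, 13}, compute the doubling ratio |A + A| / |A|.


|A| = 4.
Compute A + A by enumerating all 16 pairs.
A + A = {8, 11, 14, 17, 20, 23, 26}, so |A + A| = 7.
K = |A + A| / |A| = 7/4 (already in lowest terms) ≈ 1.7500.
Reference: AP of size 4 gives K = 7/4 ≈ 1.7500; a fully generic set of size 4 gives K ≈ 2.5000.

|A| = 4, |A + A| = 7, K = 7/4.


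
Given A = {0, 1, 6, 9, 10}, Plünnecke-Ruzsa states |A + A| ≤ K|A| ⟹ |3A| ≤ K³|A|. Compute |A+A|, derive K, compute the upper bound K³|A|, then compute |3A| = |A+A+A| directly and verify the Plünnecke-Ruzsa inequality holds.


|A| = 5.
Step 1: Compute A + A by enumerating all 25 pairs.
A + A = {0, 1, 2, 6, 7, 9, 10, 11, 12, 15, 16, 18, 19, 20}, so |A + A| = 14.
Step 2: Doubling constant K = |A + A|/|A| = 14/5 = 14/5 ≈ 2.8000.
Step 3: Plünnecke-Ruzsa gives |3A| ≤ K³·|A| = (2.8000)³ · 5 ≈ 109.7600.
Step 4: Compute 3A = A + A + A directly by enumerating all triples (a,b,c) ∈ A³; |3A| = 27.
Step 5: Check 27 ≤ 109.7600? Yes ✓.

K = 14/5, Plünnecke-Ruzsa bound K³|A| ≈ 109.7600, |3A| = 27, inequality holds.


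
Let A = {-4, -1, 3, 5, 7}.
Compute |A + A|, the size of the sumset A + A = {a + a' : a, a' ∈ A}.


A + A = {a + a' : a, a' ∈ A}; |A| = 5.
General bounds: 2|A| - 1 ≤ |A + A| ≤ |A|(|A|+1)/2, i.e. 9 ≤ |A + A| ≤ 15.
Lower bound 2|A|-1 is attained iff A is an arithmetic progression.
Enumerate sums a + a' for a ≤ a' (symmetric, so this suffices):
a = -4: -4+-4=-8, -4+-1=-5, -4+3=-1, -4+5=1, -4+7=3
a = -1: -1+-1=-2, -1+3=2, -1+5=4, -1+7=6
a = 3: 3+3=6, 3+5=8, 3+7=10
a = 5: 5+5=10, 5+7=12
a = 7: 7+7=14
Distinct sums: {-8, -5, -2, -1, 1, 2, 3, 4, 6, 8, 10, 12, 14}
|A + A| = 13

|A + A| = 13


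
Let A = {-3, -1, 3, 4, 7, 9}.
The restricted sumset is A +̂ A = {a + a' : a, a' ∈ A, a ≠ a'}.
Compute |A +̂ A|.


Restricted sumset: A +̂ A = {a + a' : a ∈ A, a' ∈ A, a ≠ a'}.
Equivalently, take A + A and drop any sum 2a that is achievable ONLY as a + a for a ∈ A (i.e. sums representable only with equal summands).
Enumerate pairs (a, a') with a < a' (symmetric, so each unordered pair gives one sum; this covers all a ≠ a'):
  -3 + -1 = -4
  -3 + 3 = 0
  -3 + 4 = 1
  -3 + 7 = 4
  -3 + 9 = 6
  -1 + 3 = 2
  -1 + 4 = 3
  -1 + 7 = 6
  -1 + 9 = 8
  3 + 4 = 7
  3 + 7 = 10
  3 + 9 = 12
  4 + 7 = 11
  4 + 9 = 13
  7 + 9 = 16
Collected distinct sums: {-4, 0, 1, 2, 3, 4, 6, 7, 8, 10, 11, 12, 13, 16}
|A +̂ A| = 14
(Reference bound: |A +̂ A| ≥ 2|A| - 3 for |A| ≥ 2, with |A| = 6 giving ≥ 9.)

|A +̂ A| = 14


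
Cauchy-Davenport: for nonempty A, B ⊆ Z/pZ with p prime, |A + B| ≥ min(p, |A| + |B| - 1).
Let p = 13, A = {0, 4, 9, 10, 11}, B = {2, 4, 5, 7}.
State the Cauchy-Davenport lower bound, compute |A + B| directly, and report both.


Cauchy-Davenport: |A + B| ≥ min(p, |A| + |B| - 1) for A, B nonempty in Z/pZ.
|A| = 5, |B| = 4, p = 13.
CD lower bound = min(13, 5 + 4 - 1) = min(13, 8) = 8.
Compute A + B mod 13 directly:
a = 0: 0+2=2, 0+4=4, 0+5=5, 0+7=7
a = 4: 4+2=6, 4+4=8, 4+5=9, 4+7=11
a = 9: 9+2=11, 9+4=0, 9+5=1, 9+7=3
a = 10: 10+2=12, 10+4=1, 10+5=2, 10+7=4
a = 11: 11+2=0, 11+4=2, 11+5=3, 11+7=5
A + B = {0, 1, 2, 3, 4, 5, 6, 7, 8, 9, 11, 12}, so |A + B| = 12.
Verify: 12 ≥ 8? Yes ✓.

CD lower bound = 8, actual |A + B| = 12.


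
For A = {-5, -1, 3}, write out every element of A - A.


A - A = {a - a' : a, a' ∈ A}.
Compute a - a' for each ordered pair (a, a'):
a = -5: -5--5=0, -5--1=-4, -5-3=-8
a = -1: -1--5=4, -1--1=0, -1-3=-4
a = 3: 3--5=8, 3--1=4, 3-3=0
Collecting distinct values (and noting 0 appears from a-a):
A - A = {-8, -4, 0, 4, 8}
|A - A| = 5

A - A = {-8, -4, 0, 4, 8}


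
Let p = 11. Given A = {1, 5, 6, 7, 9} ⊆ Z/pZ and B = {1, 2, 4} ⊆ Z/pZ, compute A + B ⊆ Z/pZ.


Work in Z/11Z: reduce every sum a + b modulo 11.
Enumerate all 15 pairs:
a = 1: 1+1=2, 1+2=3, 1+4=5
a = 5: 5+1=6, 5+2=7, 5+4=9
a = 6: 6+1=7, 6+2=8, 6+4=10
a = 7: 7+1=8, 7+2=9, 7+4=0
a = 9: 9+1=10, 9+2=0, 9+4=2
Distinct residues collected: {0, 2, 3, 5, 6, 7, 8, 9, 10}
|A + B| = 9 (out of 11 total residues).

A + B = {0, 2, 3, 5, 6, 7, 8, 9, 10}


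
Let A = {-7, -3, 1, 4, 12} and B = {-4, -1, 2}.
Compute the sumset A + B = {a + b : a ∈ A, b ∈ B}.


A + B = {a + b : a ∈ A, b ∈ B}.
Enumerate all |A|·|B| = 5·3 = 15 pairs (a, b) and collect distinct sums.
a = -7: -7+-4=-11, -7+-1=-8, -7+2=-5
a = -3: -3+-4=-7, -3+-1=-4, -3+2=-1
a = 1: 1+-4=-3, 1+-1=0, 1+2=3
a = 4: 4+-4=0, 4+-1=3, 4+2=6
a = 12: 12+-4=8, 12+-1=11, 12+2=14
Collecting distinct sums: A + B = {-11, -8, -7, -5, -4, -3, -1, 0, 3, 6, 8, 11, 14}
|A + B| = 13

A + B = {-11, -8, -7, -5, -4, -3, -1, 0, 3, 6, 8, 11, 14}


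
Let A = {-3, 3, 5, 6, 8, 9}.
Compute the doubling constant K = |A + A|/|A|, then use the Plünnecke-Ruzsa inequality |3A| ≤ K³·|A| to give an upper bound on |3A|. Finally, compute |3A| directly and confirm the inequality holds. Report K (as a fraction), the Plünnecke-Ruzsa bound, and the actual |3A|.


|A| = 6.
Step 1: Compute A + A by enumerating all 36 pairs.
A + A = {-6, 0, 2, 3, 5, 6, 8, 9, 10, 11, 12, 13, 14, 15, 16, 17, 18}, so |A + A| = 17.
Step 2: Doubling constant K = |A + A|/|A| = 17/6 = 17/6 ≈ 2.8333.
Step 3: Plünnecke-Ruzsa gives |3A| ≤ K³·|A| = (2.8333)³ · 6 ≈ 136.4722.
Step 4: Compute 3A = A + A + A directly by enumerating all triples (a,b,c) ∈ A³; |3A| = 29.
Step 5: Check 29 ≤ 136.4722? Yes ✓.

K = 17/6, Plünnecke-Ruzsa bound K³|A| ≈ 136.4722, |3A| = 29, inequality holds.
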